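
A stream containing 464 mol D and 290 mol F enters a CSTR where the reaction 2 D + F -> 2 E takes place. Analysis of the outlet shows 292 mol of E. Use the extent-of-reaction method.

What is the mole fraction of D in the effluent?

For E: n = n₀ + 2ξ → 292 = 0 + 2ξ, giving ξ = 146 mol.
Outlet amounts (n = n₀ + ν ξ):
  D: 464 − 2(146) = 172
  F: 290 − 1(146) = 144
  E: 0 + 2(146) = 292
Total out = 608 mol; y_D = 172 / 608 = 0.2829.

0.283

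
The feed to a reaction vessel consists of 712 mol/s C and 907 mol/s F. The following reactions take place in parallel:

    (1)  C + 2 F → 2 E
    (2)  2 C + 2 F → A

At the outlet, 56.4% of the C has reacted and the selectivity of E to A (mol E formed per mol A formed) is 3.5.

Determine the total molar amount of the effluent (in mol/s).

1110 mol/s

Conversion of C: C consumed = 0.564 × 712 = 401.6 mol/s = 1ξ₁ + 2ξ₂.
Selectivity: 2ξ₁ / (1ξ₂) = 3.5 → ξ₁ = 1.75 ξ₂.
Substitute: (1·1.75 + 2) ξ₂ = 401.6 → ξ₂ = 107.1 mol/s, ξ₁ = 187.4 mol/s.
Outlet amounts (n = n₀ + Σ ν·ξ):
  C: 712 − 1(187.4) − 2(107.1) = 310.4
  F: 907 − 2(187.4) − 2(107.1) = 318
  E: 0 + 2(187.4) = 374.8
  A: 0 + 1(107.1) = 107.1
Total out = 310.4 + 318 + 374.8 + 107.1 = 1110 mol/s.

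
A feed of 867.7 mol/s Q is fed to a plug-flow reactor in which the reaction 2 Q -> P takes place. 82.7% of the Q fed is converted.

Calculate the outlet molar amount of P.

359 mol/s

Q reacted = 0.827 × 867.7 = 717.6 mol/s; ν_Q = −2, so ξ = 717.6/2 = 358.8 mol/s.
Outlet amounts (n = n₀ + ν ξ):
  Q: 867.7 − 2(358.8) = 150.1
  P: 0 + 1(358.8) = 358.8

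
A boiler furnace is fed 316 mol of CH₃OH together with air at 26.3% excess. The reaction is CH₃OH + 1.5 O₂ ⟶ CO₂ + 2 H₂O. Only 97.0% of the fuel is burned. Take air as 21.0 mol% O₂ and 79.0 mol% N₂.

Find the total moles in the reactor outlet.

3320 mol

Stoichiometric O₂ = 1.5 × 316 = 474 mol; O₂ fed = 474 × 1.263 = 598.7 mol.
N₂ fed = 598.7 × 79/21 = 2252 mol.
Fuel reacted = 0.97 × 316 → ξ = 306.5 mol.
Outlet (n = n₀ + ν ξ):
  CH₃OH: 316 − 1(306.5) = 9.48
  O₂: 598.7 − 1.5(306.5) = 138.9
  N₂: 2252 (inert)
  CO₂: 0 + 1(306.5) = 306.5
  H₂O: 0 + 2(306.5) = 613
Total out = 9.48 + 138.9 + 2252 + 306.5 + 613 = 3320 mol.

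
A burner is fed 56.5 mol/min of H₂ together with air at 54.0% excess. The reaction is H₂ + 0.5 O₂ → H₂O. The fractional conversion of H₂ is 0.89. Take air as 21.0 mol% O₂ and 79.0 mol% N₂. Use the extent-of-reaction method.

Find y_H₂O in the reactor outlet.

Stoichiometric O₂ = 0.5 × 56.5 = 28.25 mol/min; O₂ fed = 28.25 × 1.540 = 43.51 mol/min.
N₂ fed = 43.51 × 79/21 = 163.7 mol/min.
Fuel reacted = 0.89 × 56.5 → ξ = 50.29 mol/min.
Outlet (n = n₀ + ν ξ):
  H₂: 56.5 − 1(50.29) = 6.215
  O₂: 43.51 − 0.5(50.29) = 18.36
  N₂: 163.7 (inert)
  H₂O: 0 + 1(50.29) = 50.29
Total out = 238.5 mol/min; y_H₂O = 50.29 / 238.5 = 0.2108.

0.211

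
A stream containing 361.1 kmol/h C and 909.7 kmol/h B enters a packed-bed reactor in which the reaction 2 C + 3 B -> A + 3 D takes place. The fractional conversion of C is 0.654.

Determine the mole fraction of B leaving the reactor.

C reacted = 0.654 × 361.1 = 236.2 kmol/h; ν_C = −2, so ξ = 236.2/2 = 118.1 kmol/h.
Outlet amounts (n = n₀ + ν ξ):
  C: 361.1 − 2(118.1) = 124.9
  B: 909.7 − 3(118.1) = 555.5
  A: 0 + 1(118.1) = 118.1
  D: 0 + 3(118.1) = 354.2
Total out = 1153 kmol/h; y_B = 555.5 / 1153 = 0.4819.

0.482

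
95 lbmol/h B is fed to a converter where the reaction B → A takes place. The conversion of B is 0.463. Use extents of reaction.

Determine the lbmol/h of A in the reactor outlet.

B reacted = 0.463 × 95 = 43.98 lbmol/h; ν_B = −1, so ξ = 43.98/1 = 43.98 lbmol/h.
Outlet amounts (n = n₀ + ν ξ):
  B: 95 − 1(43.98) = 51.02
  A: 0 + 1(43.98) = 43.98

44 lbmol/h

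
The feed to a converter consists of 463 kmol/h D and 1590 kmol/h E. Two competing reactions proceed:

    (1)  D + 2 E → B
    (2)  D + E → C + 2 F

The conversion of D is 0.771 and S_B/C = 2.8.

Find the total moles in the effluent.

1620 kmol/h

Conversion of D: D consumed = 0.771 × 463 = 357 kmol/h = 1ξ₁ + 1ξ₂.
Selectivity: 1ξ₁ / (1ξ₂) = 2.8 → ξ₁ = 2.8 ξ₂.
Substitute: (1·2.8 + 1) ξ₂ = 357 → ξ₂ = 93.94 kmol/h, ξ₁ = 263 kmol/h.
Outlet amounts (n = n₀ + Σ ν·ξ):
  D: 463 − 1(263) − 1(93.94) = 106
  E: 1590 − 2(263) − 1(93.94) = 970
  B: 0 + 1(263) = 263
  C: 0 + 1(93.94) = 93.94
  F: 0 + 2(93.94) = 187.9
Total out = 106 + 970 + 263 + 93.94 + 187.9 = 1621 kmol/h.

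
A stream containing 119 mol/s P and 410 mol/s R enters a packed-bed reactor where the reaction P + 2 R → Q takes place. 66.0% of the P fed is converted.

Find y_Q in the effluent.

0.211

P reacted = 0.66 × 119 = 78.54 mol/s; ν_P = −1, so ξ = 78.54/1 = 78.54 mol/s.
Outlet amounts (n = n₀ + ν ξ):
  P: 119 − 1(78.54) = 40.46
  R: 410 − 2(78.54) = 252.9
  Q: 0 + 1(78.54) = 78.54
Total out = 371.9 mol/s; y_Q = 78.54 / 371.9 = 0.2112.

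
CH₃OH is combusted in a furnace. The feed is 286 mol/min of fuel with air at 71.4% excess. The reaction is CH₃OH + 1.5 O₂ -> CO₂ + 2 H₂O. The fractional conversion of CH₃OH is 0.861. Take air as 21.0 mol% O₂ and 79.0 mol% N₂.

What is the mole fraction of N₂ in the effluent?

Stoichiometric O₂ = 1.5 × 286 = 429 mol/min; O₂ fed = 429 × 1.714 = 735.3 mol/min.
N₂ fed = 735.3 × 79/21 = 2766 mol/min.
Fuel reacted = 0.861 × 286 → ξ = 246.2 mol/min.
Outlet (n = n₀ + ν ξ):
  CH₃OH: 286 − 1(246.2) = 39.75
  O₂: 735.3 − 1.5(246.2) = 365.9
  N₂: 2766 (inert)
  CO₂: 0 + 1(246.2) = 246.2
  H₂O: 0 + 2(246.2) = 492.5
Total out = 3911 mol/min; y_N₂ = 2766 / 3911 = 0.7074.

0.707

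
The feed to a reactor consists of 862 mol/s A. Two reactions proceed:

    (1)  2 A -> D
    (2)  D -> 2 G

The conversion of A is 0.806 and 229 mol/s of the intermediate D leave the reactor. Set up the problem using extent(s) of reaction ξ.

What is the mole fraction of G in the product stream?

Conversion of A: A consumed = 2ξ₁ = 0.806 × 862 → ξ₁ = 347.4 mol/s.
D balance: n_D = 0 + 1ξ₁ − 1ξ₂ = 229 → ξ₂ = (1·347.4 − 229)/1 = 118.4 mol/s.
Outlet amounts (n = n₀ + Σ ν·ξ):
  A: 862 − 2(347.4) = 167.2
  D: 0 + 1(347.4) − 1(118.4) = 229
  G: 0 + 2(118.4) = 236.8
Total out = 633 mol/s; y_G = 236.8 / 633 = 0.374.

0.374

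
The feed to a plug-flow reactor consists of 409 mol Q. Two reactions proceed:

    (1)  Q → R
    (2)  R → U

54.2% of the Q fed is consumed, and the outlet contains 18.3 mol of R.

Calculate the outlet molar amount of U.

Conversion of Q: Q consumed = 1ξ₁ = 0.542 × 409 → ξ₁ = 221.7 mol.
R balance: n_R = 0 + 1ξ₁ − 1ξ₂ = 18.3 → ξ₂ = (1·221.7 − 18.3)/1 = 203.4 mol.
Outlet amounts (n = n₀ + Σ ν·ξ):
  Q: 409 − 1(221.7) = 187.3
  R: 0 + 1(221.7) − 1(203.4) = 18.3
  U: 0 + 1(203.4) = 203.4

203 mol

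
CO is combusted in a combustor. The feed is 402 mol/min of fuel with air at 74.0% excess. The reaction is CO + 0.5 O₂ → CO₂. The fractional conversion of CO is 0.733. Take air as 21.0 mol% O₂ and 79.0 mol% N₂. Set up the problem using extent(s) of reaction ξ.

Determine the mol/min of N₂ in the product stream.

1320 mol/min

Stoichiometric O₂ = 0.5 × 402 = 201 mol/min; O₂ fed = 201 × 1.740 = 349.7 mol/min.
N₂ fed = 349.7 × 79/21 = 1316 mol/min.
Fuel reacted = 0.733 × 402 → ξ = 294.7 mol/min.
Outlet (n = n₀ + ν ξ):
  CO: 402 − 1(294.7) = 107.3
  O₂: 349.7 − 0.5(294.7) = 202.4
  N₂: 1316 (inert)
  CO₂: 0 + 1(294.7) = 294.7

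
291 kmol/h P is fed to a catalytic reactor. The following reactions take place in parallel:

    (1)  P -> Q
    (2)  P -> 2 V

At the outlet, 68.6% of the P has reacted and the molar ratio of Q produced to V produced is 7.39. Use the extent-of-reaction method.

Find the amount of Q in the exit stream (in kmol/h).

187 kmol/h

Conversion of P: P consumed = 0.686 × 291 = 199.6 kmol/h = 1ξ₁ + 1ξ₂.
Selectivity: 1ξ₁ / (2ξ₂) = 7.39 → ξ₁ = 14.78 ξ₂.
Substitute: (1·14.78 + 1) ξ₂ = 199.6 → ξ₂ = 12.65 kmol/h, ξ₁ = 187 kmol/h.
Outlet amounts (n = n₀ + Σ ν·ξ):
  P: 291 − 1(187) − 1(12.65) = 91.37
  Q: 0 + 1(187) = 187
  V: 0 + 2(12.65) = 25.3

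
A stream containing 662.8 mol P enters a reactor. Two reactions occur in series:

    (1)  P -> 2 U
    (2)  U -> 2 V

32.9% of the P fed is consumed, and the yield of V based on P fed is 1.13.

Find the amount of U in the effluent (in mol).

Conversion of P: P consumed = 1ξ₁ = 0.329 × 662.8 → ξ₁ = 218.1 mol.
Yield of V: 2ξ₂ / 662.8 = 1.13 → ξ₂ = 374.5 mol.
Outlet amounts (n = n₀ + Σ ν·ξ):
  P: 662.8 − 1(218.1) = 444.7
  U: 0 + 2(218.1) − 1(374.5) = 61.64
  V: 0 + 2(374.5) = 749

61.6 mol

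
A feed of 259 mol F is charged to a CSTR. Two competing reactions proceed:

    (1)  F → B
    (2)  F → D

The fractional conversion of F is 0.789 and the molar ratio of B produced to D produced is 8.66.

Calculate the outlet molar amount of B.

Conversion of F: F consumed = 0.789 × 259 = 204.4 mol = 1ξ₁ + 1ξ₂.
Selectivity: 1ξ₁ / (1ξ₂) = 8.66 → ξ₁ = 8.66 ξ₂.
Substitute: (1·8.66 + 1) ξ₂ = 204.4 → ξ₂ = 21.15 mol, ξ₁ = 183.2 mol.
Outlet amounts (n = n₀ + Σ ν·ξ):
  F: 259 − 1(183.2) − 1(21.15) = 54.65
  B: 0 + 1(183.2) = 183.2
  D: 0 + 1(21.15) = 21.15

183 mol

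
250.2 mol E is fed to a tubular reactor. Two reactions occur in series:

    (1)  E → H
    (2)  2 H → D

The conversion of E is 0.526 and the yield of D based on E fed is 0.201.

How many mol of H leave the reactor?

31 mol

Conversion of E: E consumed = 1ξ₁ = 0.526 × 250.2 → ξ₁ = 131.6 mol.
Yield of D: 1ξ₂ / 250.2 = 0.201 → ξ₂ = 50.29 mol.
Outlet amounts (n = n₀ + Σ ν·ξ):
  E: 250.2 − 1(131.6) = 118.6
  H: 0 + 1(131.6) − 2(50.29) = 31.02
  D: 0 + 1(50.29) = 50.29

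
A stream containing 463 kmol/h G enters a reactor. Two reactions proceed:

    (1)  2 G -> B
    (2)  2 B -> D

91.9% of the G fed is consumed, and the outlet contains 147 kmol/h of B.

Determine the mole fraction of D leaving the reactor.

0.151

Conversion of G: G consumed = 2ξ₁ = 0.919 × 463 → ξ₁ = 212.7 kmol/h.
B balance: n_B = 0 + 1ξ₁ − 2ξ₂ = 147 → ξ₂ = (1·212.7 − 147)/2 = 32.87 kmol/h.
Outlet amounts (n = n₀ + Σ ν·ξ):
  G: 463 − 2(212.7) = 37.5
  B: 0 + 1(212.7) − 2(32.87) = 147
  D: 0 + 1(32.87) = 32.87
Total out = 217.4 kmol/h; y_D = 32.87 / 217.4 = 0.1512.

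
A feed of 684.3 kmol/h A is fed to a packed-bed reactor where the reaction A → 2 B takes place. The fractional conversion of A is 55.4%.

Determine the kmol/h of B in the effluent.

758 kmol/h

A reacted = 0.554 × 684.3 = 379.1 kmol/h; ν_A = −1, so ξ = 379.1/1 = 379.1 kmol/h.
Outlet amounts (n = n₀ + ν ξ):
  A: 684.3 − 1(379.1) = 305.2
  B: 0 + 2(379.1) = 758.2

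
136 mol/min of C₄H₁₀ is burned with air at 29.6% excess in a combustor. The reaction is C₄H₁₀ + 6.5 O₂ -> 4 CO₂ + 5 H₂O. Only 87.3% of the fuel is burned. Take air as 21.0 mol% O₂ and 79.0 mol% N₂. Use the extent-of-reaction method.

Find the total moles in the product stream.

5770 mol/min

Stoichiometric O₂ = 6.5 × 136 = 884 mol/min; O₂ fed = 884 × 1.296 = 1146 mol/min.
N₂ fed = 1146 × 79/21 = 4310 mol/min.
Fuel reacted = 0.873 × 136 → ξ = 118.7 mol/min.
Outlet (n = n₀ + ν ξ):
  C₄H₁₀: 136 − 1(118.7) = 17.27
  O₂: 1146 − 6.5(118.7) = 373.9
  N₂: 4310 (inert)
  CO₂: 0 + 4(118.7) = 474.9
  H₂O: 0 + 5(118.7) = 593.6
Total out = 17.27 + 373.9 + 4310 + 474.9 + 593.6 = 5770 mol/min.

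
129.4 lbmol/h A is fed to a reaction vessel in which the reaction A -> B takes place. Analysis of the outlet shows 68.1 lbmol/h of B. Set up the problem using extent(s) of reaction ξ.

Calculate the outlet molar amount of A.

For B: n = n₀ + 1ξ → 68.1 = 0 + 1ξ, giving ξ = 68.1 lbmol/h.
Outlet amounts (n = n₀ + ν ξ):
  A: 129.4 − 1(68.1) = 61.3
  B: 0 + 1(68.1) = 68.1

61.3 lbmol/h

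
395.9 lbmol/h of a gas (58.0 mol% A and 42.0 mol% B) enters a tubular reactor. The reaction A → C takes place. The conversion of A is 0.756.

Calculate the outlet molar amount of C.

174 lbmol/h

A reacted = 0.756 × 229.6 = 173.6 lbmol/h; ν_A = −1, so ξ = 173.6/1 = 173.6 lbmol/h.
Outlet amounts (n = n₀ + ν ξ):
  A: 229.6 − 1(173.6) = 56.03
  C: 0 + 1(173.6) = 173.6
  B: 166.3 (inert)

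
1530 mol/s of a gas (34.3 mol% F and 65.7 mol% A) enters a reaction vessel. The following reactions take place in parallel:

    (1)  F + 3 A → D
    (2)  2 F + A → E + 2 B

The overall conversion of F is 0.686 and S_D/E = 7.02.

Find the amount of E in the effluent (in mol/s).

39.9 mol/s

Conversion of F: F consumed = 0.686 × 524.8 = 360 mol/s = 1ξ₁ + 2ξ₂.
Selectivity: 1ξ₁ / (1ξ₂) = 7.02 → ξ₁ = 7.02 ξ₂.
Substitute: (1·7.02 + 2) ξ₂ = 360 → ξ₂ = 39.91 mol/s, ξ₁ = 280.2 mol/s.
Outlet amounts (n = n₀ + Σ ν·ξ):
  F: 524.8 − 1(280.2) − 2(39.91) = 164.8
  A: 1005 − 3(280.2) − 1(39.91) = 124.8
  D: 0 + 1(280.2) = 280.2
  E: 0 + 1(39.91) = 39.91
  B: 0 + 2(39.91) = 79.82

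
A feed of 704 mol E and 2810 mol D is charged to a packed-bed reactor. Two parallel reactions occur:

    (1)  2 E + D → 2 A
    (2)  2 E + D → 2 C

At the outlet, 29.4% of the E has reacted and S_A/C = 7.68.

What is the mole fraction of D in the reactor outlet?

Conversion of E: E consumed = 0.294 × 704 = 207 mol = 2ξ₁ + 2ξ₂.
Selectivity: 2ξ₁ / (2ξ₂) = 7.68 → ξ₁ = 7.68 ξ₂.
Substitute: (2·7.68 + 2) ξ₂ = 207 → ξ₂ = 11.92 mol, ξ₁ = 91.57 mol.
Outlet amounts (n = n₀ + Σ ν·ξ):
  E: 704 − 2(91.57) − 2(11.92) = 497
  D: 2810 − 1(91.57) − 1(11.92) = 2707
  A: 0 + 2(91.57) = 183.1
  C: 0 + 2(11.92) = 23.85
Total out = 3411 mol; y_D = 2707 / 3411 = 0.7936.

0.794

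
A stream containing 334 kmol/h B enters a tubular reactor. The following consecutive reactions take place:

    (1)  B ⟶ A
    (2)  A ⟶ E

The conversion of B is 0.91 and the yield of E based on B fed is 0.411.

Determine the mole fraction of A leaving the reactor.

0.499

Conversion of B: B consumed = 1ξ₁ = 0.91 × 334 → ξ₁ = 303.9 kmol/h.
Yield of E: 1ξ₂ / 334 = 0.411 → ξ₂ = 137.3 kmol/h.
Outlet amounts (n = n₀ + Σ ν·ξ):
  B: 334 − 1(303.9) = 30.06
  A: 0 + 1(303.9) − 1(137.3) = 166.7
  E: 0 + 1(137.3) = 137.3
Total out = 334 kmol/h; y_A = 166.7 / 334 = 0.499.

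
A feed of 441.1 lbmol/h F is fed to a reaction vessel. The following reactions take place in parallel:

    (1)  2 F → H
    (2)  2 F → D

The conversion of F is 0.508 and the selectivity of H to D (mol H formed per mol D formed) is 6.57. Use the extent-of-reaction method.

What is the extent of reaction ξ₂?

Conversion of F: F consumed = 0.508 × 441.1 = 224.1 lbmol/h = 2ξ₁ + 2ξ₂.
Selectivity: 1ξ₁ / (1ξ₂) = 6.57 → ξ₁ = 6.57 ξ₂.
Substitute: (2·6.57 + 2) ξ₂ = 224.1 → ξ₂ = 14.8 lbmol/h, ξ₁ = 97.24 lbmol/h.
Outlet amounts (n = n₀ + Σ ν·ξ):
  F: 441.1 − 2(97.24) − 2(14.8) = 217
  H: 0 + 1(97.24) = 97.24
  D: 0 + 1(14.8) = 14.8

ξ₂ = 14.8 lbmol/h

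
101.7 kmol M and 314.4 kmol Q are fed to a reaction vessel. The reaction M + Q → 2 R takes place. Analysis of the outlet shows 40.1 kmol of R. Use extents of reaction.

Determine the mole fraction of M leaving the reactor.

0.196

For R: n = n₀ + 2ξ → 40.1 = 0 + 2ξ, giving ξ = 20.05 kmol.
Outlet amounts (n = n₀ + ν ξ):
  M: 101.7 − 1(20.05) = 81.65
  Q: 314.4 − 1(20.05) = 294.3
  R: 0 + 2(20.05) = 40.1
Total out = 416.1 kmol; y_M = 81.65 / 416.1 = 0.1962.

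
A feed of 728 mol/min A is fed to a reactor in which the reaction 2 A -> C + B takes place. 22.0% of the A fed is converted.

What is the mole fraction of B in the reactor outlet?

0.11

A reacted = 0.22 × 728 = 160.2 mol/min; ν_A = −2, so ξ = 160.2/2 = 80.08 mol/min.
Outlet amounts (n = n₀ + ν ξ):
  A: 728 − 2(80.08) = 567.8
  C: 0 + 1(80.08) = 80.08
  B: 0 + 1(80.08) = 80.08
Total out = 728 mol/min; y_B = 80.08 / 728 = 0.11.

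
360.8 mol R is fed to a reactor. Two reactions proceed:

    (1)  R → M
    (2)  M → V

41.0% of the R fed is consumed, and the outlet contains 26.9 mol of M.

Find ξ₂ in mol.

ξ₂ = 121 mol

Conversion of R: R consumed = 1ξ₁ = 0.41 × 360.8 → ξ₁ = 147.9 mol.
M balance: n_M = 0 + 1ξ₁ − 1ξ₂ = 26.9 → ξ₂ = (1·147.9 − 26.9)/1 = 121 mol.
Outlet amounts (n = n₀ + Σ ν·ξ):
  R: 360.8 − 1(147.9) = 212.9
  M: 0 + 1(147.9) − 1(121) = 26.9
  V: 0 + 1(121) = 121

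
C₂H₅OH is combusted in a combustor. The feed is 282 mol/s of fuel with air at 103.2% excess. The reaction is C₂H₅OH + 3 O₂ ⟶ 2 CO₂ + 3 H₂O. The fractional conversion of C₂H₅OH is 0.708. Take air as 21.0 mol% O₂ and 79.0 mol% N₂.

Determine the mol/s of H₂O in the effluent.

Stoichiometric O₂ = 3 × 282 = 846 mol/s; O₂ fed = 846 × 2.032 = 1719 mol/s.
N₂ fed = 1719 × 79/21 = 6467 mol/s.
Fuel reacted = 0.708 × 282 → ξ = 199.7 mol/s.
Outlet (n = n₀ + ν ξ):
  C₂H₅OH: 282 − 1(199.7) = 82.34
  O₂: 1719 − 3(199.7) = 1120
  N₂: 6467 (inert)
  CO₂: 0 + 2(199.7) = 399.3
  H₂O: 0 + 3(199.7) = 599

599 mol/s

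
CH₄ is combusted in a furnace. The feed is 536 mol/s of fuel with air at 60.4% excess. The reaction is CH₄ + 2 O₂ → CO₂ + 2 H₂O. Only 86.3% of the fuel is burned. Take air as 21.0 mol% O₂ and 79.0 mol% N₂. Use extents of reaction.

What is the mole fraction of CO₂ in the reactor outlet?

0.053

Stoichiometric O₂ = 2 × 536 = 1072 mol/s; O₂ fed = 1072 × 1.604 = 1719 mol/s.
N₂ fed = 1719 × 79/21 = 6469 mol/s.
Fuel reacted = 0.863 × 536 → ξ = 462.6 mol/s.
Outlet (n = n₀ + ν ξ):
  CH₄: 536 − 1(462.6) = 73.43
  O₂: 1719 − 2(462.6) = 794.4
  N₂: 6469 (inert)
  CO₂: 0 + 1(462.6) = 462.6
  H₂O: 0 + 2(462.6) = 925.1
Total out = 8724 mol/s; y_CO₂ = 462.6 / 8724 = 0.05302.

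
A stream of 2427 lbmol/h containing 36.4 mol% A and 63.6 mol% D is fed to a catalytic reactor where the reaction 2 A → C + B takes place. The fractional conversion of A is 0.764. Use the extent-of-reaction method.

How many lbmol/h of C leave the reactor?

337 lbmol/h

A reacted = 0.764 × 883.4 = 674.9 lbmol/h; ν_A = −2, so ξ = 674.9/2 = 337.5 lbmol/h.
Outlet amounts (n = n₀ + ν ξ):
  A: 883.4 − 2(337.5) = 208.5
  C: 0 + 1(337.5) = 337.5
  B: 0 + 1(337.5) = 337.5
  D: 1544 (inert)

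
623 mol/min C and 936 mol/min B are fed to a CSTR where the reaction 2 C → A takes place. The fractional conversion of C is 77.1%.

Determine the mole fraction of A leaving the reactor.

0.182

C reacted = 0.771 × 623 = 480.3 mol/min; ν_C = −2, so ξ = 480.3/2 = 240.2 mol/min.
Outlet amounts (n = n₀ + ν ξ):
  C: 623 − 2(240.2) = 142.7
  A: 0 + 1(240.2) = 240.2
  B: 936 (inert)
Total out = 1319 mol/min; y_A = 240.2 / 1319 = 0.1821.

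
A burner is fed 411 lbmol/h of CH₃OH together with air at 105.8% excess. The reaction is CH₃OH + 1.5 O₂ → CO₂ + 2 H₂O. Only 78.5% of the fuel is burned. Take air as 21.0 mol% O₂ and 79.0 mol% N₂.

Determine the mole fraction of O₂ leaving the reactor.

0.119

Stoichiometric O₂ = 1.5 × 411 = 616.5 lbmol/h; O₂ fed = 616.5 × 2.058 = 1269 lbmol/h.
N₂ fed = 1269 × 79/21 = 4773 lbmol/h.
Fuel reacted = 0.785 × 411 → ξ = 322.6 lbmol/h.
Outlet (n = n₀ + ν ξ):
  CH₃OH: 411 − 1(322.6) = 88.37
  O₂: 1269 − 1.5(322.6) = 784.8
  N₂: 4773 (inert)
  CO₂: 0 + 1(322.6) = 322.6
  H₂O: 0 + 2(322.6) = 645.3
Total out = 6614 lbmol/h; y_O₂ = 784.8 / 6614 = 0.1187.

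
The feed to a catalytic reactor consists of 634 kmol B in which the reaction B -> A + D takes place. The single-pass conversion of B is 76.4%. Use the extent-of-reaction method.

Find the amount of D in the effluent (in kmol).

484 kmol

B reacted = 0.764 × 634 = 484.4 kmol; ν_B = −1, so ξ = 484.4/1 = 484.4 kmol.
Outlet amounts (n = n₀ + ν ξ):
  B: 634 − 1(484.4) = 149.6
  A: 0 + 1(484.4) = 484.4
  D: 0 + 1(484.4) = 484.4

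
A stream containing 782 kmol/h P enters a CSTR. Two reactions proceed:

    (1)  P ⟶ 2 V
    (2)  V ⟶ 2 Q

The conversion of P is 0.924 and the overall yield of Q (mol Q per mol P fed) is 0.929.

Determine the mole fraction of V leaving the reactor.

Conversion of P: P consumed = 1ξ₁ = 0.924 × 782 → ξ₁ = 722.6 kmol/h.
Yield of Q: 2ξ₂ / 782 = 0.929 → ξ₂ = 363.2 kmol/h.
Outlet amounts (n = n₀ + Σ ν·ξ):
  P: 782 − 1(722.6) = 59.43
  V: 0 + 2(722.6) − 1(363.2) = 1082
  Q: 0 + 2(363.2) = 726.5
Total out = 1868 kmol/h; y_V = 1082 / 1868 = 0.5792.

0.579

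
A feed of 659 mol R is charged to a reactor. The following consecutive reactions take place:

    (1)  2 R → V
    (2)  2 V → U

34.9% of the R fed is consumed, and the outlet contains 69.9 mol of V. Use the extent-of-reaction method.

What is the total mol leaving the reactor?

521 mol

Conversion of R: R consumed = 2ξ₁ = 0.349 × 659 → ξ₁ = 115 mol.
V balance: n_V = 0 + 1ξ₁ − 2ξ₂ = 69.9 → ξ₂ = (1·115 − 69.9)/2 = 22.55 mol.
Outlet amounts (n = n₀ + Σ ν·ξ):
  R: 659 − 2(115) = 429
  V: 0 + 1(115) − 2(22.55) = 69.9
  U: 0 + 1(22.55) = 22.55
Total out = 429 + 69.9 + 22.55 = 521.5 mol.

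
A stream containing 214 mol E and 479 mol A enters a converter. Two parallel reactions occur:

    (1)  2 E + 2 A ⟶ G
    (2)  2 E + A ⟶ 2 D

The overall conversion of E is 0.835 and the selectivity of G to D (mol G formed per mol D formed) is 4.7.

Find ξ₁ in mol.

Conversion of E: E consumed = 0.835 × 214 = 178.7 mol = 2ξ₁ + 2ξ₂.
Selectivity: 1ξ₁ / (2ξ₂) = 4.7 → ξ₁ = 9.4 ξ₂.
Substitute: (2·9.4 + 2) ξ₂ = 178.7 → ξ₂ = 8.591 mol, ξ₁ = 80.75 mol.
Outlet amounts (n = n₀ + Σ ν·ξ):
  E: 214 − 2(80.75) − 2(8.591) = 35.31
  A: 479 − 2(80.75) − 1(8.591) = 308.9
  G: 0 + 1(80.75) = 80.75
  D: 0 + 2(8.591) = 17.18

ξ₁ = 80.8 mol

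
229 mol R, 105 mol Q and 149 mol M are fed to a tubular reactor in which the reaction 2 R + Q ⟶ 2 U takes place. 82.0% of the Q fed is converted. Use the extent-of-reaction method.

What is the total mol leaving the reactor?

Q reacted = 0.82 × 105 = 86.1 mol; ν_Q = −1, so ξ = 86.1/1 = 86.1 mol.
Outlet amounts (n = n₀ + ν ξ):
  R: 229 − 2(86.1) = 56.8
  Q: 105 − 1(86.1) = 18.9
  U: 0 + 2(86.1) = 172.2
  M: 149 (inert)
Total out = 56.8 + 18.9 + 172.2 + 149 = 396.9 mol.

397 mol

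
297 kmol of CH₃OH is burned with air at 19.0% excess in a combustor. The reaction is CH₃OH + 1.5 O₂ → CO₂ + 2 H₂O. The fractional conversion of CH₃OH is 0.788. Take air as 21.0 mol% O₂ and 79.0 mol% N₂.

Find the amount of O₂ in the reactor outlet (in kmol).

179 kmol

Stoichiometric O₂ = 1.5 × 297 = 445.5 kmol; O₂ fed = 445.5 × 1.190 = 530.1 kmol.
N₂ fed = 530.1 × 79/21 = 1994 kmol.
Fuel reacted = 0.788 × 297 → ξ = 234 kmol.
Outlet (n = n₀ + ν ξ):
  CH₃OH: 297 − 1(234) = 62.96
  O₂: 530.1 − 1.5(234) = 179.1
  N₂: 1994 (inert)
  CO₂: 0 + 1(234) = 234
  H₂O: 0 + 2(234) = 468.1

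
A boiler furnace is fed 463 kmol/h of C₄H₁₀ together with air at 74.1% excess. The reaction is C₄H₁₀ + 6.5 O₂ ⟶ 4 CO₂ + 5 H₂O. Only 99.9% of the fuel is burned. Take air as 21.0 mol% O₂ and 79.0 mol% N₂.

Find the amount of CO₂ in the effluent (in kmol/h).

1850 kmol/h

Stoichiometric O₂ = 6.5 × 463 = 3010 kmol/h; O₂ fed = 3010 × 1.741 = 5240 kmol/h.
N₂ fed = 5240 × 79/21 = 19710 kmol/h.
Fuel reacted = 0.999 × 463 → ξ = 462.5 kmol/h.
Outlet (n = n₀ + ν ξ):
  C₄H₁₀: 463 − 1(462.5) = 0.463
  O₂: 5240 − 6.5(462.5) = 2233
  N₂: 19710 (inert)
  CO₂: 0 + 4(462.5) = 1850
  H₂O: 0 + 5(462.5) = 2313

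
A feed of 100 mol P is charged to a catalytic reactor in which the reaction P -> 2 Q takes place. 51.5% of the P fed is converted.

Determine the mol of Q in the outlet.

P reacted = 0.515 × 100 = 51.5 mol; ν_P = −1, so ξ = 51.5/1 = 51.5 mol.
Outlet amounts (n = n₀ + ν ξ):
  P: 100 − 1(51.5) = 48.5
  Q: 0 + 2(51.5) = 103

103 mol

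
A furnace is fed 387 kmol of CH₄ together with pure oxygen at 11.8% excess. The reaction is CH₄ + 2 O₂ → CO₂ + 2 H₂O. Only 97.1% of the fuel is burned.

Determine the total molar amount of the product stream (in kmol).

1250 kmol

Stoichiometric O₂ = 2 × 387 = 774 kmol; O₂ fed = 774 × 1.118 = 865.3 kmol.
Fuel reacted = 0.971 × 387 → ξ = 375.8 kmol.
Outlet (n = n₀ + ν ξ):
  CH₄: 387 − 1(375.8) = 11.22
  O₂: 865.3 − 2(375.8) = 113.8
  CO₂: 0 + 1(375.8) = 375.8
  H₂O: 0 + 2(375.8) = 751.6
Total out = 11.22 + 113.8 + 375.8 + 751.6 = 1252 kmol.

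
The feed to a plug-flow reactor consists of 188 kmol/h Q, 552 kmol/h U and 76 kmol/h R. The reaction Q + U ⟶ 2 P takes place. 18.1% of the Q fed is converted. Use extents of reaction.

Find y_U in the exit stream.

Q reacted = 0.181 × 188 = 34.03 kmol/h; ν_Q = −1, so ξ = 34.03/1 = 34.03 kmol/h.
Outlet amounts (n = n₀ + ν ξ):
  Q: 188 − 1(34.03) = 154
  U: 552 − 1(34.03) = 518
  P: 0 + 2(34.03) = 68.06
  R: 76 (inert)
Total out = 816 kmol/h; y_U = 518 / 816 = 0.6348.

0.635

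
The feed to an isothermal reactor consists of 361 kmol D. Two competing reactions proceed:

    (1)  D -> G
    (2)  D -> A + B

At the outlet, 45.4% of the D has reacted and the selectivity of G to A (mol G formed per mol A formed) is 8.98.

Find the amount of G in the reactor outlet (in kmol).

147 kmol

Conversion of D: D consumed = 0.454 × 361 = 163.9 kmol = 1ξ₁ + 1ξ₂.
Selectivity: 1ξ₁ / (1ξ₂) = 8.98 → ξ₁ = 8.98 ξ₂.
Substitute: (1·8.98 + 1) ξ₂ = 163.9 → ξ₂ = 16.42 kmol, ξ₁ = 147.5 kmol.
Outlet amounts (n = n₀ + Σ ν·ξ):
  D: 361 − 1(147.5) − 1(16.42) = 197.1
  G: 0 + 1(147.5) = 147.5
  A: 0 + 1(16.42) = 16.42
  B: 0 + 1(16.42) = 16.42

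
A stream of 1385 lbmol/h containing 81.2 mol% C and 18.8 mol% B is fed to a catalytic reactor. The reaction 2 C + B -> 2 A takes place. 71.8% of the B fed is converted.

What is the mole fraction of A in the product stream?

B reacted = 0.718 × 260.4 = 187 lbmol/h; ν_B = −1, so ξ = 187/1 = 187 lbmol/h.
Outlet amounts (n = n₀ + ν ξ):
  C: 1125 − 2(187) = 750.7
  B: 260.4 − 1(187) = 73.43
  A: 0 + 2(187) = 373.9
Total out = 1198 lbmol/h; y_A = 373.9 / 1198 = 0.3121.

0.312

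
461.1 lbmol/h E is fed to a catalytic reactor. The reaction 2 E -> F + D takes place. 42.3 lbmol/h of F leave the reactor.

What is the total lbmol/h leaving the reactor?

461 lbmol/h

For F: n = n₀ + 1ξ → 42.3 = 0 + 1ξ, giving ξ = 42.3 lbmol/h.
Outlet amounts (n = n₀ + ν ξ):
  E: 461.1 − 2(42.3) = 376.5
  F: 0 + 1(42.3) = 42.3
  D: 0 + 1(42.3) = 42.3
Total out = 376.5 + 42.3 + 42.3 = 461.1 lbmol/h.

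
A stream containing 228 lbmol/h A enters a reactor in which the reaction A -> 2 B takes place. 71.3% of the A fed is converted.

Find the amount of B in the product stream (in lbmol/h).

325 lbmol/h

A reacted = 0.713 × 228 = 162.6 lbmol/h; ν_A = −1, so ξ = 162.6/1 = 162.6 lbmol/h.
Outlet amounts (n = n₀ + ν ξ):
  A: 228 − 1(162.6) = 65.44
  B: 0 + 2(162.6) = 325.1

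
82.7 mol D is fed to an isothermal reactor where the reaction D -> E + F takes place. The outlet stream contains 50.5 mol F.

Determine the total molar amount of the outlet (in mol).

133 mol

For F: n = n₀ + 1ξ → 50.5 = 0 + 1ξ, giving ξ = 50.5 mol.
Outlet amounts (n = n₀ + ν ξ):
  D: 82.7 − 1(50.5) = 32.2
  E: 0 + 1(50.5) = 50.5
  F: 0 + 1(50.5) = 50.5
Total out = 32.2 + 50.5 + 50.5 = 133.2 mol.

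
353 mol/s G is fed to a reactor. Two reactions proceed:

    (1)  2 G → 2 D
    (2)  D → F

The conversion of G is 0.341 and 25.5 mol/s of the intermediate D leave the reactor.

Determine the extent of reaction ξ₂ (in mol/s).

Conversion of G: G consumed = 2ξ₁ = 0.341 × 353 → ξ₁ = 60.19 mol/s.
D balance: n_D = 0 + 2ξ₁ − 1ξ₂ = 25.5 → ξ₂ = (2·60.19 − 25.5)/1 = 94.87 mol/s.
Outlet amounts (n = n₀ + Σ ν·ξ):
  G: 353 − 2(60.19) = 232.6
  D: 0 + 2(60.19) − 1(94.87) = 25.5
  F: 0 + 1(94.87) = 94.87

ξ₂ = 94.9 mol/s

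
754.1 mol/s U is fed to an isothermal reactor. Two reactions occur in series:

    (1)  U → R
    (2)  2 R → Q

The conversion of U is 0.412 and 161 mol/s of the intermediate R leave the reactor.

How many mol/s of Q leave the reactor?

Conversion of U: U consumed = 1ξ₁ = 0.412 × 754.1 → ξ₁ = 310.7 mol/s.
R balance: n_R = 0 + 1ξ₁ − 2ξ₂ = 161 → ξ₂ = (1·310.7 − 161)/2 = 74.84 mol/s.
Outlet amounts (n = n₀ + Σ ν·ξ):
  U: 754.1 − 1(310.7) = 443.4
  R: 0 + 1(310.7) − 2(74.84) = 161
  Q: 0 + 1(74.84) = 74.84

74.8 mol/s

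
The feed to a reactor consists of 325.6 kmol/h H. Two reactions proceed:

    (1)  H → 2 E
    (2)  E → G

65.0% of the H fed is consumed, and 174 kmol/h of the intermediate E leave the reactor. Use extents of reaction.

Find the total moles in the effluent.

Conversion of H: H consumed = 1ξ₁ = 0.65 × 325.6 → ξ₁ = 211.6 kmol/h.
E balance: n_E = 0 + 2ξ₁ − 1ξ₂ = 174 → ξ₂ = (2·211.6 − 174)/1 = 249.3 kmol/h.
Outlet amounts (n = n₀ + Σ ν·ξ):
  H: 325.6 − 1(211.6) = 114
  E: 0 + 2(211.6) − 1(249.3) = 174
  G: 0 + 1(249.3) = 249.3
Total out = 114 + 174 + 249.3 = 537.2 kmol/h.

537 kmol/h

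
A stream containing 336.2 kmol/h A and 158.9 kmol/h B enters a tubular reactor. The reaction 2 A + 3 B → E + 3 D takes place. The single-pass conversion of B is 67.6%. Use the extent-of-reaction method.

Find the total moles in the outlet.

B reacted = 0.676 × 158.9 = 107.4 kmol/h; ν_B = −3, so ξ = 107.4/3 = 35.81 kmol/h.
Outlet amounts (n = n₀ + ν ξ):
  A: 336.2 − 2(35.81) = 264.6
  B: 158.9 − 3(35.81) = 51.48
  E: 0 + 1(35.81) = 35.81
  D: 0 + 3(35.81) = 107.4
Total out = 264.6 + 51.48 + 35.81 + 107.4 = 459.3 kmol/h.

459 kmol/h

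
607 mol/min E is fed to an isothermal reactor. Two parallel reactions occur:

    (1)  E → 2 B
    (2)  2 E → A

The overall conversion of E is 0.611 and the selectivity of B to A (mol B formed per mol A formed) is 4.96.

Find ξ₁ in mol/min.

Conversion of E: E consumed = 0.611 × 607 = 370.9 mol/min = 1ξ₁ + 2ξ₂.
Selectivity: 2ξ₁ / (1ξ₂) = 4.96 → ξ₁ = 2.48 ξ₂.
Substitute: (1·2.48 + 2) ξ₂ = 370.9 → ξ₂ = 82.79 mol/min, ξ₁ = 205.3 mol/min.
Outlet amounts (n = n₀ + Σ ν·ξ):
  E: 607 − 1(205.3) − 2(82.79) = 236.1
  B: 0 + 2(205.3) = 410.6
  A: 0 + 1(82.79) = 82.79

ξ₁ = 205 mol/min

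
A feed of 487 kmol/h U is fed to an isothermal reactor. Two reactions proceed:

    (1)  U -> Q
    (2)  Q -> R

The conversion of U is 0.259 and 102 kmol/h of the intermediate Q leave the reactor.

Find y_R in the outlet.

Conversion of U: U consumed = 1ξ₁ = 0.259 × 487 → ξ₁ = 126.1 kmol/h.
Q balance: n_Q = 0 + 1ξ₁ − 1ξ₂ = 102 → ξ₂ = (1·126.1 − 102)/1 = 24.13 kmol/h.
Outlet amounts (n = n₀ + Σ ν·ξ):
  U: 487 − 1(126.1) = 360.9
  Q: 0 + 1(126.1) − 1(24.13) = 102
  R: 0 + 1(24.13) = 24.13
Total out = 487 kmol/h; y_R = 24.13 / 487 = 0.04955.

0.0496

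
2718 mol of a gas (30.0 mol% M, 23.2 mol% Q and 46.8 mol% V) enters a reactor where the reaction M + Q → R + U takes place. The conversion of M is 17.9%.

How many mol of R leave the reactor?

146 mol

M reacted = 0.179 × 815.4 = 146 mol; ν_M = −1, so ξ = 146/1 = 146 mol.
Outlet amounts (n = n₀ + ν ξ):
  M: 815.4 − 1(146) = 669.4
  Q: 630.6 − 1(146) = 484.6
  R: 0 + 1(146) = 146
  U: 0 + 1(146) = 146
  V: 1272 (inert)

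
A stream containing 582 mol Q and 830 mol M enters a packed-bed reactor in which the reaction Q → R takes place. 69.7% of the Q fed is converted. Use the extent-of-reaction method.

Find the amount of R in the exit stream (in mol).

Q reacted = 0.697 × 582 = 405.7 mol; ν_Q = −1, so ξ = 405.7/1 = 405.7 mol.
Outlet amounts (n = n₀ + ν ξ):
  Q: 582 − 1(405.7) = 176.3
  R: 0 + 1(405.7) = 405.7
  M: 830 (inert)

406 mol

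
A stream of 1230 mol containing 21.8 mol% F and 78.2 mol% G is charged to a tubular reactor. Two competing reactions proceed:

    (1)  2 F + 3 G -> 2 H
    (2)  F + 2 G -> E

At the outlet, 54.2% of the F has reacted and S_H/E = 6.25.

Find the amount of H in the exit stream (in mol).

125 mol

Conversion of F: F consumed = 0.542 × 268.1 = 145.3 mol = 2ξ₁ + 1ξ₂.
Selectivity: 2ξ₁ / (1ξ₂) = 6.25 → ξ₁ = 3.125 ξ₂.
Substitute: (2·3.125 + 1) ξ₂ = 145.3 → ξ₂ = 20.05 mol, ξ₁ = 62.64 mol.
Outlet amounts (n = n₀ + Σ ν·ξ):
  F: 268.1 − 2(62.64) − 1(20.05) = 122.8
  G: 961.9 − 3(62.64) − 2(20.05) = 733.8
  H: 0 + 2(62.64) = 125.3
  E: 0 + 1(20.05) = 20.05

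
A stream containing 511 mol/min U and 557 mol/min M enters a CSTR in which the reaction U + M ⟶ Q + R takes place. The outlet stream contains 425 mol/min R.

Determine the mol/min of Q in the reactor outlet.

For R: n = n₀ + 1ξ → 425 = 0 + 1ξ, giving ξ = 425 mol/min.
Outlet amounts (n = n₀ + ν ξ):
  U: 511 − 1(425) = 86
  M: 557 − 1(425) = 132
  Q: 0 + 1(425) = 425
  R: 0 + 1(425) = 425

425 mol/min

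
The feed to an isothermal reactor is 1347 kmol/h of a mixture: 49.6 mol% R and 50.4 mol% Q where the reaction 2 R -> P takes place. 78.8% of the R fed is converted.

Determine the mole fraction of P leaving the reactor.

0.243

R reacted = 0.788 × 668.1 = 526.5 kmol/h; ν_R = −2, so ξ = 526.5/2 = 263.2 kmol/h.
Outlet amounts (n = n₀ + ν ξ):
  R: 668.1 − 2(263.2) = 141.6
  P: 0 + 1(263.2) = 263.2
  Q: 678.9 (inert)
Total out = 1084 kmol/h; y_P = 263.2 / 1084 = 0.2429.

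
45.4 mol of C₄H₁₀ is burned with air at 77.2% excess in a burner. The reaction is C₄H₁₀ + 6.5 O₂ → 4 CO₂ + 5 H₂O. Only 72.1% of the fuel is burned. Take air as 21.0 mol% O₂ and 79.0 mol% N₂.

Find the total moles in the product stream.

2580 mol

Stoichiometric O₂ = 6.5 × 45.4 = 295.1 mol; O₂ fed = 295.1 × 1.772 = 522.9 mol.
N₂ fed = 522.9 × 79/21 = 1967 mol.
Fuel reacted = 0.721 × 45.4 → ξ = 32.73 mol.
Outlet (n = n₀ + ν ξ):
  C₄H₁₀: 45.4 − 1(32.73) = 12.67
  O₂: 522.9 − 6.5(32.73) = 310.2
  N₂: 1967 (inert)
  CO₂: 0 + 4(32.73) = 130.9
  H₂O: 0 + 5(32.73) = 163.7
Total out = 12.67 + 310.2 + 1967 + 130.9 + 163.7 = 2585 mol.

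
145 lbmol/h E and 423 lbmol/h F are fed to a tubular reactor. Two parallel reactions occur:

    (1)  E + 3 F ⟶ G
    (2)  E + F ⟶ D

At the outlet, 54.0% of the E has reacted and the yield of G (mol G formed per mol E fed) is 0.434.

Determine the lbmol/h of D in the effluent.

15.4 lbmol/h

Yield of G: 1ξ₁ / 145 = 0.434 → ξ₁ = 62.93 lbmol/h.
Conversion of E: 1ξ₁ + 1ξ₂ = 0.54 × 145 = 78.3 → ξ₂ = 15.37 lbmol/h.
Outlet amounts (n = n₀ + Σ ν·ξ):
  E: 145 − 1(62.93) − 1(15.37) = 66.7
  F: 423 − 3(62.93) − 1(15.37) = 218.8
  G: 0 + 1(62.93) = 62.93
  D: 0 + 1(15.37) = 15.37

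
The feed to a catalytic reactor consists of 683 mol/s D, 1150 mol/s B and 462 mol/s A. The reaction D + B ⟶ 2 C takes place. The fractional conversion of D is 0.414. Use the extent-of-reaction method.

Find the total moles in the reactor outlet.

2300 mol/s

D reacted = 0.414 × 683 = 282.8 mol/s; ν_D = −1, so ξ = 282.8/1 = 282.8 mol/s.
Outlet amounts (n = n₀ + ν ξ):
  D: 683 − 1(282.8) = 400.2
  B: 1150 − 1(282.8) = 867.2
  C: 0 + 2(282.8) = 565.5
  A: 462 (inert)
Total out = 400.2 + 867.2 + 565.5 + 462 = 2295 mol/s.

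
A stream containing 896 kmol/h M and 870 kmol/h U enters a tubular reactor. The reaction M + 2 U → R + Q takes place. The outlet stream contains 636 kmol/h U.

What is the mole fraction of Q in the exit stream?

For U: n = n₀ − 2ξ → 636 = 870 − 2ξ, giving ξ = 117 kmol/h.
Outlet amounts (n = n₀ + ν ξ):
  M: 896 − 1(117) = 779
  U: 870 − 2(117) = 636
  R: 0 + 1(117) = 117
  Q: 0 + 1(117) = 117
Total out = 1649 kmol/h; y_Q = 117 / 1649 = 0.07095.

0.071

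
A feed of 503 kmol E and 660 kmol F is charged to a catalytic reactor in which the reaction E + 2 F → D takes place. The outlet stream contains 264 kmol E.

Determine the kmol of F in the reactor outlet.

For E: n = n₀ − 1ξ → 264 = 503 − 1ξ, giving ξ = 239 kmol.
Outlet amounts (n = n₀ + ν ξ):
  E: 503 − 1(239) = 264
  F: 660 − 2(239) = 182
  D: 0 + 1(239) = 239

182 kmol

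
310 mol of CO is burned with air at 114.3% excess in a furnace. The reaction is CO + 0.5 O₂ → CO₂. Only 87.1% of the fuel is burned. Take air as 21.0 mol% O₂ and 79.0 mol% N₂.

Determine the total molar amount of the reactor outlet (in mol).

1760 mol

Stoichiometric O₂ = 0.5 × 310 = 155 mol; O₂ fed = 155 × 2.143 = 332.2 mol.
N₂ fed = 332.2 × 79/21 = 1250 mol.
Fuel reacted = 0.871 × 310 → ξ = 270 mol.
Outlet (n = n₀ + ν ξ):
  CO: 310 − 1(270) = 39.99
  O₂: 332.2 − 0.5(270) = 197.2
  N₂: 1250 (inert)
  CO₂: 0 + 1(270) = 270
Total out = 39.99 + 197.2 + 1250 + 270 = 1757 mol.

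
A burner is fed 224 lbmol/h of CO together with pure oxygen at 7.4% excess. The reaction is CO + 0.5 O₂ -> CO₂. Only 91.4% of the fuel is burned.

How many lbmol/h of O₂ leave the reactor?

Stoichiometric O₂ = 0.5 × 224 = 112 lbmol/h; O₂ fed = 112 × 1.074 = 120.3 lbmol/h.
Fuel reacted = 0.914 × 224 → ξ = 204.7 lbmol/h.
Outlet (n = n₀ + ν ξ):
  CO: 224 − 1(204.7) = 19.26
  O₂: 120.3 − 0.5(204.7) = 17.92
  CO₂: 0 + 1(204.7) = 204.7

17.9 lbmol/h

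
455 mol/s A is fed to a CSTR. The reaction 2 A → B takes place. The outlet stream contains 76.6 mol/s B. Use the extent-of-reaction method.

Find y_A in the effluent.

For B: n = n₀ + 1ξ → 76.6 = 0 + 1ξ, giving ξ = 76.6 mol/s.
Outlet amounts (n = n₀ + ν ξ):
  A: 455 − 2(76.6) = 301.8
  B: 0 + 1(76.6) = 76.6
Total out = 378.4 mol/s; y_A = 301.8 / 378.4 = 0.7976.

0.798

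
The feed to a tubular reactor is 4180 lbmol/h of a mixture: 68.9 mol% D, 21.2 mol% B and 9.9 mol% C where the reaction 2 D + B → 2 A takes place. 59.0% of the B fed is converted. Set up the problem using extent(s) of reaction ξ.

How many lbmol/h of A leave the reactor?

B reacted = 0.59 × 886.2 = 522.8 lbmol/h; ν_B = −1, so ξ = 522.8/1 = 522.8 lbmol/h.
Outlet amounts (n = n₀ + ν ξ):
  D: 2880 − 2(522.8) = 1834
  B: 886.2 − 1(522.8) = 363.3
  A: 0 + 2(522.8) = 1046
  C: 413.8 (inert)

1050 lbmol/h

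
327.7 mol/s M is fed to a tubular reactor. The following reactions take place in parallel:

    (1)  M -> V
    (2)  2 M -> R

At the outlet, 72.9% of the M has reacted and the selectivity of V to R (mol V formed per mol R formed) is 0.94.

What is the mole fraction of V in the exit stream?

Conversion of M: M consumed = 0.729 × 327.7 = 238.9 mol/s = 1ξ₁ + 2ξ₂.
Selectivity: 1ξ₁ / (1ξ₂) = 0.94 → ξ₁ = 0.94 ξ₂.
Substitute: (1·0.94 + 2) ξ₂ = 238.9 → ξ₂ = 81.26 mol/s, ξ₁ = 76.38 mol/s.
Outlet amounts (n = n₀ + Σ ν·ξ):
  M: 327.7 − 1(76.38) − 2(81.26) = 88.81
  V: 0 + 1(76.38) = 76.38
  R: 0 + 1(81.26) = 81.26
Total out = 246.4 mol/s; y_V = 76.38 / 246.4 = 0.3099.

0.31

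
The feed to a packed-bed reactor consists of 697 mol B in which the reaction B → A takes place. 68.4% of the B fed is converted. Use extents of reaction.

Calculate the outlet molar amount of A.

B reacted = 0.684 × 697 = 476.7 mol; ν_B = −1, so ξ = 476.7/1 = 476.7 mol.
Outlet amounts (n = n₀ + ν ξ):
  B: 697 − 1(476.7) = 220.3
  A: 0 + 1(476.7) = 476.7

477 mol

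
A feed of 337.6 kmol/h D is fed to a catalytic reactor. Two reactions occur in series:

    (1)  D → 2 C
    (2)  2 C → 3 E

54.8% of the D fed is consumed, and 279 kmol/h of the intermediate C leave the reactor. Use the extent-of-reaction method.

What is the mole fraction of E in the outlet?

Conversion of D: D consumed = 1ξ₁ = 0.548 × 337.6 → ξ₁ = 185 kmol/h.
C balance: n_C = 0 + 2ξ₁ − 2ξ₂ = 279 → ξ₂ = (2·185 − 279)/2 = 45.5 kmol/h.
Outlet amounts (n = n₀ + Σ ν·ξ):
  D: 337.6 − 1(185) = 152.6
  C: 0 + 2(185) − 2(45.5) = 279
  E: 0 + 3(45.5) = 136.5
Total out = 568.1 kmol/h; y_E = 136.5 / 568.1 = 0.2403.

0.24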